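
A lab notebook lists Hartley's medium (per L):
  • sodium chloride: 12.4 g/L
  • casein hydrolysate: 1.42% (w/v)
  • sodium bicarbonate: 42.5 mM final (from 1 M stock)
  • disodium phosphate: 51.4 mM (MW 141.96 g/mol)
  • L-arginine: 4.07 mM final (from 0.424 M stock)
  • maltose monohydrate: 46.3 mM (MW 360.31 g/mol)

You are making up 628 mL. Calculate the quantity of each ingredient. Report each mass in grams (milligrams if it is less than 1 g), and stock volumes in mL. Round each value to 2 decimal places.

Target volume = 628 mL = 0.628 L.
sodium chloride: 12.4 g/L × 0.628 L = 7.79 g
casein hydrolysate: 1.42 g per 100 mL × 628 mL ÷ 100 = 8.92 g
sodium bicarbonate: V = C2·V2/C1 = 42.5 mM × 628 mL ÷ 1000 mM = 26.69 mL
disodium phosphate: 51.4 mmol/L × 141.96 g/mol × 0.628 L ÷ 1000 = 4.58 g
L-arginine: V = C2·V2/C1 = 4.07 mM × 628 mL ÷ 424 mM = 6.03 mL
maltose monohydrate: 46.3 mmol/L × 360.31 g/mol × 0.628 L ÷ 1000 = 10.48 g

sodium chloride 7.79 g; casein hydrolysate 8.92 g; sodium bicarbonate 26.69 mL; disodium phosphate 4.58 g; L-arginine 6.03 mL; maltose monohydrate 10.48 g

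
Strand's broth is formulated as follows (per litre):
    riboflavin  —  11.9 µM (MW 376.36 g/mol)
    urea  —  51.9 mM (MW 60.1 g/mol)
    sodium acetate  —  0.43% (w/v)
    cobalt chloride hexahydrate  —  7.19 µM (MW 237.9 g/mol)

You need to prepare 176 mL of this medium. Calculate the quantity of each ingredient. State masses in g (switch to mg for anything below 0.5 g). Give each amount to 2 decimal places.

Target volume = 176 mL = 0.176 L.
riboflavin: 11.9 µmol/L × 376.36 g/mol × 0.176 L ÷ 1000 = 0.79 mg
urea: 51.9 mmol/L × 60.1 g/mol × 0.176 L ÷ 1000 = 0.55 g
sodium acetate: 0.43% w/v = 4.3 g/L → 4.3 × 0.176 L = 0.76 g
cobalt chloride hexahydrate: 7.19 µmol/L × 237.9 g/mol × 0.176 L ÷ 1000 = 0.30 mg

riboflavin 0.79 mg; urea 0.55 g; sodium acetate 0.76 g; cobalt chloride hexahydrate 0.30 mg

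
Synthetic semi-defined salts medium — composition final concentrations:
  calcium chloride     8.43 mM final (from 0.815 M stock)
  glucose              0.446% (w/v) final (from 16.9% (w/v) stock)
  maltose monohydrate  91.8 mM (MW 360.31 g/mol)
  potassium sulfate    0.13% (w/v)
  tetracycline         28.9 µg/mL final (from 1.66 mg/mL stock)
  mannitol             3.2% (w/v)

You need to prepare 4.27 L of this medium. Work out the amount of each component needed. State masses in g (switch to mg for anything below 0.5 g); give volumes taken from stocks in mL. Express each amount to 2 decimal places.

Working volume: 4.27 L.
calcium chloride: V = C2·V2/C1 = 8.43 mM × 4270 mL ÷ 815 mM = 44.17 mL
glucose: C1V1 = C2V2 → 0.446% ÷ 16.9% × 4270 mL = 112.69 mL
maltose monohydrate: 91.8 mmol/L × 360.31 g/mol × 4.27 L ÷ 1000 = 141.24 g
potassium sulfate: 0.13 g per 100 mL × 4270 mL ÷ 100 = 5.55 g
tetracycline: V = C2·V2/C1 = 28.9 µg/mL × 4270 mL ÷ 1660 µg/mL = 74.34 mL
mannitol: 3.2 g per 100 mL × 4270 mL ÷ 100 = 136.64 g

calcium chloride 44.17 mL; glucose 112.69 mL; maltose monohydrate 141.24 g; potassium sulfate 5.55 g; tetracycline 74.34 mL; mannitol 136.64 g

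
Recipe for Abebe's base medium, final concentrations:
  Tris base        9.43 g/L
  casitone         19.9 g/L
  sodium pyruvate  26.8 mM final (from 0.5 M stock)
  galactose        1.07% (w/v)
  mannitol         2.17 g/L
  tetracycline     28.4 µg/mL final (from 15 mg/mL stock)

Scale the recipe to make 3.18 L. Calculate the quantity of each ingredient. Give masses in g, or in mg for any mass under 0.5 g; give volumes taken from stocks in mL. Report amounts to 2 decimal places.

Scale factor relative to 1 L: 3.18.
Tris base: 9.43 g/L × 3.18 L = 29.99 g
casitone: 19.9 g/L × 3.18 L = 63.28 g
sodium pyruvate: dilute stock: 26.8 mM × 3180 mL ÷ 500 mM = 170.45 mL
galactose: 1.07 g per 100 mL × 3180 mL ÷ 100 = 34.03 g
mannitol: 2.17 g/L × 3.18 L = 6.90 g
tetracycline: V = C2·V2/C1 = 28.4 µg/mL × 3180 mL ÷ 15000 µg/mL = 6.02 mL

Tris base 29.99 g; casitone 63.28 g; sodium pyruvate 170.45 mL; galactose 34.03 g; mannitol 6.90 g; tetracycline 6.02 mL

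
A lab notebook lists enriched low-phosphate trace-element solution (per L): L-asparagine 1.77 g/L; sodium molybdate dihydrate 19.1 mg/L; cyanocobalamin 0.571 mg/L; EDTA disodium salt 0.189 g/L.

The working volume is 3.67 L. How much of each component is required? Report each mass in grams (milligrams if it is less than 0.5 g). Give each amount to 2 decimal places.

L-asparagine 6.50 g; sodium molybdate dihydrate 70.10 mg; cyanocobalamin 2.10 mg; EDTA disodium salt 0.69 g

Scale factor relative to 1 L: 3.67.
L-asparagine: 1.77 g/L × 3.67 L = 6.50 g
sodium molybdate dihydrate: 19.1 mg/L × 3.67 L = 70.10 mg
cyanocobalamin: 0.571 mg/L × 3.67 L = 2.10 mg
EDTA disodium salt: 0.189 g/L × 3.67 L = 0.69 g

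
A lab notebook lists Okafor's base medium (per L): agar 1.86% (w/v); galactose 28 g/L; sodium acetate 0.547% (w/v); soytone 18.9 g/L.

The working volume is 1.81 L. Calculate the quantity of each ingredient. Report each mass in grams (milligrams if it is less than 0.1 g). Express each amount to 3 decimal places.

agar 33.666 g; galactose 50.680 g; sodium acetate 9.901 g; soytone 34.209 g

Scale factor relative to 1 L: 1.81.
agar: 1.86 g per 100 mL × 1810 mL ÷ 100 = 33.666 g
galactose: 28 g/L × 1.81 L = 50.680 g
sodium acetate: 0.547 g per 100 mL × 1810 mL ÷ 100 = 9.901 g
soytone: 18.9 g/L × 1.81 L = 34.209 g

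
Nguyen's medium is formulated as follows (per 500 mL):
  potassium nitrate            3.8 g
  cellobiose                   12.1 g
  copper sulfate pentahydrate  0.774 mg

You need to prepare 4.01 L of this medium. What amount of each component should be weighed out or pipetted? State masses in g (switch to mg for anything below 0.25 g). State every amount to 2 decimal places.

Scale factor = 4010 mL / 500 mL = 8.02.
potassium nitrate: 3.8 g × (4010 mL / 500 mL) = 30.48 g
cellobiose: 12.1 g × (4010 mL / 500 mL) = 97.04 g
copper sulfate pentahydrate: 0.774 mg × (4010 mL / 500 mL) = 6.21 mg

potassium nitrate 30.48 g; cellobiose 97.04 g; copper sulfate pentahydrate 6.21 mg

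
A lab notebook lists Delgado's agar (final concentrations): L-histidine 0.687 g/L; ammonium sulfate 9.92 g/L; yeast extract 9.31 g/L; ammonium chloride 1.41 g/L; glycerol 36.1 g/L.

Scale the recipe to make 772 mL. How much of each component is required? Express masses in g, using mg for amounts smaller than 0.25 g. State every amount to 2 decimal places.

Scale factor relative to 1 L: 0.772.
L-histidine: 0.687 g/L × 0.772 L = 0.53 g
ammonium sulfate: 9.92 g/L × 0.772 L = 7.66 g
yeast extract: 9.31 g/L × 0.772 L = 7.19 g
ammonium chloride: 1.41 g/L × 0.772 L = 1.09 g
glycerol: 36.1 g/L × 0.772 L = 27.87 g

L-histidine 0.53 g; ammonium sulfate 7.66 g; yeast extract 7.19 g; ammonium chloride 1.09 g; glycerol 27.87 g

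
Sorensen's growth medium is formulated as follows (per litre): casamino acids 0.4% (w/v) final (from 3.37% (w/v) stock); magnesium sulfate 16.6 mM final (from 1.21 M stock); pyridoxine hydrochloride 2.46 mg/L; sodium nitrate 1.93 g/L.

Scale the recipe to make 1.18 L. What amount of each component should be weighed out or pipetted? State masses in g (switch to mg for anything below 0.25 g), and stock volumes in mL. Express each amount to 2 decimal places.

Working volume: 1.18 L.
casamino acids: V = C2·V2/C1 = 0.4% ÷ 3.37% × 1180 mL = 140.06 mL
magnesium sulfate: C1V1 = C2V2 → 16.6 mM × 1180 mL ÷ 1210 mM = 16.19 mL
pyridoxine hydrochloride: 2.46 mg/L × 1.18 L = 2.90 mg
sodium nitrate: 1.93 g/L × 1.18 L = 2.28 g

casamino acids 140.06 mL; magnesium sulfate 16.19 mL; pyridoxine hydrochloride 2.90 mg; sodium nitrate 2.28 g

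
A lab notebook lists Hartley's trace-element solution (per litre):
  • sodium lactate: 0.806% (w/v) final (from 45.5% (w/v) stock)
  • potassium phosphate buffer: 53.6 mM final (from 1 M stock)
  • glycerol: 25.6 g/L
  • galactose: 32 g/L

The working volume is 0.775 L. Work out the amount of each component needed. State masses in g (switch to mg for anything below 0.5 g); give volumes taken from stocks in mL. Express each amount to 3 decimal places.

Working volume: 0.775 L.
sodium lactate: dilute stock: 0.806% ÷ 45.5% × 775 mL = 13.729 mL
potassium phosphate buffer: C1V1 = C2V2 → 53.6 mM × 775 mL ÷ 1000 mM = 41.540 mL
glycerol: 25.6 g/L × 0.775 L = 19.840 g
galactose: 32 g/L × 0.775 L = 24.800 g

sodium lactate 13.729 mL; potassium phosphate buffer 41.540 mL; glycerol 19.840 g; galactose 24.800 g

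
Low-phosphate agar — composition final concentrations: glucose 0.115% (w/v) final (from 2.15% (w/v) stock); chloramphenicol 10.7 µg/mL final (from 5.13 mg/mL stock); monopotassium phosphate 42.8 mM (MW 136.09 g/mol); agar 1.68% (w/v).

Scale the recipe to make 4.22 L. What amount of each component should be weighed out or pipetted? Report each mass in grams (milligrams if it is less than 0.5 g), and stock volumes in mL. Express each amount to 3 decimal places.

glucose 225.721 mL; chloramphenicol 8.802 mL; monopotassium phosphate 24.580 g; agar 70.896 g

Scale factor relative to 1 L: 4.22.
glucose: C1V1 = C2V2 → 0.115% ÷ 2.15% × 4220 mL = 225.721 mL
chloramphenicol: C1V1 = C2V2 → 10.7 µg/mL × 4220 mL ÷ 5130 µg/mL = 8.802 mL
monopotassium phosphate: 42.8 mmol/L × 136.09 g/mol × 4.22 L ÷ 1000 = 24.580 g
agar: 1.68 g per 100 mL × 4220 mL ÷ 100 = 70.896 g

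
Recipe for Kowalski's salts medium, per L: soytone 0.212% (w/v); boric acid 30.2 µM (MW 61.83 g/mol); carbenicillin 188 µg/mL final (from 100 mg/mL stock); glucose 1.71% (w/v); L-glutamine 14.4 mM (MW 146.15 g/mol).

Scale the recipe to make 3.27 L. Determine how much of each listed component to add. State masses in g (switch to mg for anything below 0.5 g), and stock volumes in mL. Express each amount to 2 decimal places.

Scale factor relative to 1 L: 3.27.
soytone: 0.212% w/v = 2.12 g/L → 2.12 × 3.27 L = 6.93 g
boric acid: 30.2 µmol/L × 61.83 g/mol × 3.27 L ÷ 1000 = 6.11 mg
carbenicillin: dilute stock: 188 µg/mL × 3270 mL ÷ 100000 µg/mL = 6.15 mL
glucose: 1.71 g per 100 mL × 3270 mL ÷ 100 = 55.92 g
L-glutamine: 14.4 mmol/L × 146.15 g/mol × 3.27 L ÷ 1000 = 6.88 g

soytone 6.93 g; boric acid 6.11 mg; carbenicillin 6.15 mL; glucose 55.92 g; L-glutamine 6.88 g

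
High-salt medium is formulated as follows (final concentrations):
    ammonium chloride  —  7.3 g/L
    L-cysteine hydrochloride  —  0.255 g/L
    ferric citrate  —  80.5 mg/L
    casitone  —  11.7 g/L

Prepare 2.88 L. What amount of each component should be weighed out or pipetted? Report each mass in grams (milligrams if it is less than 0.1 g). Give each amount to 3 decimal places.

Scale factor relative to 1 L: 2.88.
ammonium chloride: 7.3 g/L × 2.88 L = 21.024 g
L-cysteine hydrochloride: 0.255 g/L × 2.88 L = 0.734 g
ferric citrate: 80.5 mg/L × 2.88 L = 231.84 mg = 0.232 g
casitone: 11.7 g/L × 2.88 L = 33.696 g

ammonium chloride 21.024 g; L-cysteine hydrochloride 0.734 g; ferric citrate 0.232 g; casitone 33.696 g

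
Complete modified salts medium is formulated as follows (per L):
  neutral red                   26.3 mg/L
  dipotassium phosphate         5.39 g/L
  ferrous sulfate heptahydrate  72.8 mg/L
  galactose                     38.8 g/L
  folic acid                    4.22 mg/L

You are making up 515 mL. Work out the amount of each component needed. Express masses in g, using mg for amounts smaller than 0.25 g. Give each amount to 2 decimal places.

Target volume = 515 mL = 0.515 L.
neutral red: 26.3 mg/L × 0.515 L = 13.54 mg
dipotassium phosphate: 5.39 g/L × 0.515 L = 2.78 g
ferrous sulfate heptahydrate: 72.8 mg/L × 0.515 L = 37.49 mg
galactose: 38.8 g/L × 0.515 L = 19.98 g
folic acid: 4.22 mg/L × 0.515 L = 2.17 mg

neutral red 13.54 mg; dipotassium phosphate 2.78 g; ferrous sulfate heptahydrate 37.49 mg; galactose 19.98 g; folic acid 2.17 mg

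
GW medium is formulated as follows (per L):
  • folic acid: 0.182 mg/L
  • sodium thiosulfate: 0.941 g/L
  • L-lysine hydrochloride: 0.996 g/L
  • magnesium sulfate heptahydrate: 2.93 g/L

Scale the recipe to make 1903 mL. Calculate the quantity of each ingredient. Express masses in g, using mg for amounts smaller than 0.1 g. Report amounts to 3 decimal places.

folic acid 0.346 mg; sodium thiosulfate 1.791 g; L-lysine hydrochloride 1.895 g; magnesium sulfate heptahydrate 5.576 g

Working volume: 1903 mL = 1.903 L.
folic acid: 0.182 mg/L × 1.903 L = 0.346 mg
sodium thiosulfate: 0.941 g/L × 1.903 L = 1.791 g
L-lysine hydrochloride: 0.996 g/L × 1.903 L = 1.895 g
magnesium sulfate heptahydrate: 2.93 g/L × 1.903 L = 5.576 g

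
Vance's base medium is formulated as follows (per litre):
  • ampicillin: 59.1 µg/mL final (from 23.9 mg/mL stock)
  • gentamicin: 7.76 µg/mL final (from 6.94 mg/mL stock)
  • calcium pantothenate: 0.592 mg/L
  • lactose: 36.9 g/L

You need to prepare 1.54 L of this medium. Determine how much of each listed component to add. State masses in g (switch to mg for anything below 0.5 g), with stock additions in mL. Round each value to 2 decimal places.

ampicillin 3.81 mL; gentamicin 1.72 mL; calcium pantothenate 0.91 mg; lactose 56.83 g

Working volume: 1.54 L.
ampicillin: dilute stock: 59.1 µg/mL × 1540 mL ÷ 23900 µg/mL = 3.81 mL
gentamicin: C1V1 = C2V2 → 7.76 µg/mL × 1540 mL ÷ 6940 µg/mL = 1.72 mL
calcium pantothenate: 0.592 mg/L × 1.54 L = 0.91 mg
lactose: 36.9 g/L × 1.54 L = 56.83 g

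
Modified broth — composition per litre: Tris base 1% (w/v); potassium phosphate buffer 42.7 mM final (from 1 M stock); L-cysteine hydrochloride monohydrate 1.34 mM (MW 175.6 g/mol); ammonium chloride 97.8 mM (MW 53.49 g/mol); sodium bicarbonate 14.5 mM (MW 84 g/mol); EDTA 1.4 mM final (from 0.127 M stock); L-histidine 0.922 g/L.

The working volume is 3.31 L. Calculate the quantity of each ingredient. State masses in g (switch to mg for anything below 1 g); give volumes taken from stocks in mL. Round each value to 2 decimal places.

Scale factor relative to 1 L: 3.31.
Tris base: 1% w/v = 10 g/L → 10 × 3.31 L = 33.10 g
potassium phosphate buffer: V = C2·V2/C1 = 42.7 mM × 3310 mL ÷ 1000 mM = 141.34 mL
L-cysteine hydrochloride monohydrate: 1.34 mmol/L × 175.6 mg/mmol × 3.31 L = 778.86 mg
ammonium chloride: 97.8 mmol/L × 53.49 g/mol × 3.31 L ÷ 1000 = 17.32 g
sodium bicarbonate: 14.5 mmol/L × 84 g/mol × 3.31 L ÷ 1000 = 4.03 g
EDTA: dilute stock: 1.4 mM × 3310 mL ÷ 127 mM = 36.49 mL
L-histidine: 0.922 g/L × 3.31 L = 3.05 g

Tris base 33.10 g; potassium phosphate buffer 141.34 mL; L-cysteine hydrochloride monohydrate 778.86 mg; ammonium chloride 17.32 g; sodium bicarbonate 4.03 g; EDTA 36.49 mL; L-histidine 3.05 g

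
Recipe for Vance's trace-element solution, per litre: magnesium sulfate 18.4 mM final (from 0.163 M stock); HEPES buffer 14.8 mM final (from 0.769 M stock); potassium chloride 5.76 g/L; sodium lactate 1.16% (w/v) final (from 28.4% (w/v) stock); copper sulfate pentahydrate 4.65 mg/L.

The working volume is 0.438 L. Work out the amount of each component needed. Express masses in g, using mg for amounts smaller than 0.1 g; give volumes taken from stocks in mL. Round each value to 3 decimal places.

Scale factor relative to 1 L: 0.438.
magnesium sulfate: V = C2·V2/C1 = 18.4 mM × 438 mL ÷ 163 mM = 49.443 mL
HEPES buffer: C1V1 = C2V2 → 14.8 mM × 438 mL ÷ 769 mM = 8.430 mL
potassium chloride: 5.76 g/L × 0.438 L = 2.523 g
sodium lactate: C1V1 = C2V2 → 1.16% ÷ 28.4% × 438 mL = 17.890 mL
copper sulfate pentahydrate: 4.65 mg/L × 0.438 L = 2.037 mg

magnesium sulfate 49.443 mL; HEPES buffer 8.430 mL; potassium chloride 2.523 g; sodium lactate 17.890 mL; copper sulfate pentahydrate 2.037 mg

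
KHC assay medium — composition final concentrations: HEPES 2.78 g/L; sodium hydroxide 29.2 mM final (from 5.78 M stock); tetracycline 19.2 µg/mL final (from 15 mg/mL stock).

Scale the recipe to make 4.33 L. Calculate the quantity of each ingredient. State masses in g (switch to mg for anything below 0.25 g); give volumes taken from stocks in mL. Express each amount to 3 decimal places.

Scale factor relative to 1 L: 4.33.
HEPES: 2.78 g/L × 4.33 L = 12.037 g
sodium hydroxide: V = C2·V2/C1 = 29.2 mM × 4330 mL ÷ 5780 mM = 21.875 mL
tetracycline: C1V1 = C2V2 → 19.2 µg/mL × 4330 mL ÷ 15000 µg/mL = 5.542 mL

HEPES 12.037 g; sodium hydroxide 21.875 mL; tetracycline 5.542 mL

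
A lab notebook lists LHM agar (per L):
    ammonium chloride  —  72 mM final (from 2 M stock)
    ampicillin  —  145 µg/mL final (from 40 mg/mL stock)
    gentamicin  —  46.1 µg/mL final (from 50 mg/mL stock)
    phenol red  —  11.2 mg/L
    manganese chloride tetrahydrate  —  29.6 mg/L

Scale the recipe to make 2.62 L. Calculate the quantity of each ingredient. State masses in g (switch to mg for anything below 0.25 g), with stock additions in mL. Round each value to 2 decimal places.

Working volume: 2.62 L.
ammonium chloride: dilute stock: 72 mM × 2620 mL ÷ 2000 mM = 94.32 mL
ampicillin: dilute stock: 145 µg/mL × 2620 mL ÷ 40000 µg/mL = 9.50 mL
gentamicin: C1V1 = C2V2 → 46.1 µg/mL × 2620 mL ÷ 50000 µg/mL = 2.42 mL
phenol red: 11.2 mg/L × 2.62 L = 29.34 mg
manganese chloride tetrahydrate: 29.6 mg/L × 2.62 L = 77.55 mg

ammonium chloride 94.32 mL; ampicillin 9.50 mL; gentamicin 2.42 mL; phenol red 29.34 mg; manganese chloride tetrahydrate 77.55 mg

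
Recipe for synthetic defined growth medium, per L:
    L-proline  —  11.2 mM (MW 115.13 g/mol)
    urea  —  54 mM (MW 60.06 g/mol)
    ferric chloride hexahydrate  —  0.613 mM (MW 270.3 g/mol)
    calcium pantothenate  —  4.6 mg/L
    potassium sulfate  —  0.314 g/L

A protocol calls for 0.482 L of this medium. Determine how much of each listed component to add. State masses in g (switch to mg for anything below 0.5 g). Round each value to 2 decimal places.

Scale factor relative to 1 L: 0.482.
L-proline: 11.2 mmol/L × 115.13 g/mol × 0.482 L ÷ 1000 = 0.62 g
urea: 54 mmol/L × 60.06 g/mol × 0.482 L ÷ 1000 = 1.56 g
ferric chloride hexahydrate: 0.613 mmol/L × 270.3 mg/mmol × 0.482 L = 79.86 mg
calcium pantothenate: 4.6 mg/L × 0.482 L = 2.22 mg
potassium sulfate: 0.314 g/L × 0.482 L = 0.151348 g = 151.35 mg

L-proline 0.62 g; urea 1.56 g; ferric chloride hexahydrate 79.86 mg; calcium pantothenate 2.22 mg; potassium sulfate 151.35 mg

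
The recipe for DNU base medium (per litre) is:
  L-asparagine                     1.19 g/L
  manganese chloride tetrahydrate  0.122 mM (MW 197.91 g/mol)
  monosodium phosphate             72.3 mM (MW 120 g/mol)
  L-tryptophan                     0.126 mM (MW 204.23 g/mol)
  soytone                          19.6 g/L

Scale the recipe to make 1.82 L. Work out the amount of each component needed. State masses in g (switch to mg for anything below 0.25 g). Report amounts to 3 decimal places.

Working volume: 1.82 L.
L-asparagine: 1.19 g/L × 1.82 L = 2.166 g
manganese chloride tetrahydrate: 0.122 mmol/L × 197.91 mg/mmol × 1.82 L = 43.944 mg
monosodium phosphate: 72.3 mmol/L × 120 g/mol × 1.82 L ÷ 1000 = 15.790 g
L-tryptophan: 0.126 mmol/L × 204.23 mg/mmol × 1.82 L = 46.834 mg
soytone: 19.6 g/L × 1.82 L = 35.672 g

L-asparagine 2.166 g; manganese chloride tetrahydrate 43.944 mg; monosodium phosphate 15.790 g; L-tryptophan 46.834 mg; soytone 35.672 g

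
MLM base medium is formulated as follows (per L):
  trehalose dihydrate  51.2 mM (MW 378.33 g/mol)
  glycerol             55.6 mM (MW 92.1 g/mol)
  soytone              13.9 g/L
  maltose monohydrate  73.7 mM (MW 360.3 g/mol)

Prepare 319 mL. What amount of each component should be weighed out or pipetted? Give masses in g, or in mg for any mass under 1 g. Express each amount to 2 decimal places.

trehalose dihydrate 6.18 g; glycerol 1.63 g; soytone 4.43 g; maltose monohydrate 8.47 g

Working volume: 319 mL = 0.319 L.
trehalose dihydrate: 51.2 mmol/L × 378.33 g/mol × 0.319 L ÷ 1000 = 6.18 g
glycerol: 55.6 mmol/L × 92.1 g/mol × 0.319 L ÷ 1000 = 1.63 g
soytone: 13.9 g/L × 0.319 L = 4.43 g
maltose monohydrate: 73.7 mmol/L × 360.3 g/mol × 0.319 L ÷ 1000 = 8.47 g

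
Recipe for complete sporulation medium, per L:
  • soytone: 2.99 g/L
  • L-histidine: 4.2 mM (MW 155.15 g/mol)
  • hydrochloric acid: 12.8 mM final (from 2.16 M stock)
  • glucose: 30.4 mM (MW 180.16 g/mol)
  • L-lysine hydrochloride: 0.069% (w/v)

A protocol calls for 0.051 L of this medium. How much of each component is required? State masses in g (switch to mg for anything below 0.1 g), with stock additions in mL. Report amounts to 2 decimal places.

soytone 0.15 g; L-histidine 33.23 mg; hydrochloric acid 0.30 mL; glucose 0.28 g; L-lysine hydrochloride 35.19 mg

Working volume: 0.051 L.
soytone: 2.99 g/L × 0.051 L = 0.15 g
L-histidine: 4.2 mmol/L × 155.15 mg/mmol × 0.051 L = 33.23 mg
hydrochloric acid: C1V1 = C2V2 → 12.8 mM × 51 mL ÷ 2160 mM = 0.30 mL
glucose: 30.4 mmol/L × 180.16 g/mol × 0.051 L ÷ 1000 = 0.28 g
L-lysine hydrochloride: 0.069% w/v = 0.69 g/L → 0.69 × 0.051 L = 0.03519 g = 35.19 mg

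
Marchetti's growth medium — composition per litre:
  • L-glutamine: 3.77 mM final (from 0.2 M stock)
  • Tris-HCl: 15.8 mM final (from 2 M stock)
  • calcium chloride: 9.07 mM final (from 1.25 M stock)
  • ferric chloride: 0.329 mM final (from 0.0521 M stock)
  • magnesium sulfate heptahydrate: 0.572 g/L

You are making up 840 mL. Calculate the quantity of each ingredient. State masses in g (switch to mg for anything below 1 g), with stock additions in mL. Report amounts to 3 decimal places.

Target volume = 840 mL = 0.84 L.
L-glutamine: V = C2·V2/C1 = 3.77 mM × 840 mL ÷ 200 mM = 15.834 mL
Tris-HCl: V = C2·V2/C1 = 15.8 mM × 840 mL ÷ 2000 mM = 6.636 mL
calcium chloride: C1V1 = C2V2 → 9.07 mM × 840 mL ÷ 1250 mM = 6.095 mL
ferric chloride: V = C2·V2/C1 = 0.329 mM × 840 mL ÷ 52.1 mM = 5.304 mL
magnesium sulfate heptahydrate: 0.572 g/L × 0.84 L = 0.48048 g = 480.480 mg

L-glutamine 15.834 mL; Tris-HCl 6.636 mL; calcium chloride 6.095 mL; ferric chloride 5.304 mL; magnesium sulfate heptahydrate 480.480 mg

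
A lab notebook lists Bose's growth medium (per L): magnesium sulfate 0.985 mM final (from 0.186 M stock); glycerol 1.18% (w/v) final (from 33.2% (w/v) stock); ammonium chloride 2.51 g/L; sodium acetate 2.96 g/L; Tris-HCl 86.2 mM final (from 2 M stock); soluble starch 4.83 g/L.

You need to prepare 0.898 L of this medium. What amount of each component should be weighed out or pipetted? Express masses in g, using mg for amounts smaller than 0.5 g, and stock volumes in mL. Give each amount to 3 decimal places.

magnesium sulfate 4.756 mL; glycerol 31.917 mL; ammonium chloride 2.254 g; sodium acetate 2.658 g; Tris-HCl 38.704 mL; soluble starch 4.337 g

Scale factor relative to 1 L: 0.898.
magnesium sulfate: C1V1 = C2V2 → 0.985 mM × 898 mL ÷ 186 mM = 4.756 mL
glycerol: dilute stock: 1.18% ÷ 33.2% × 898 mL = 31.917 mL
ammonium chloride: 2.51 g/L × 0.898 L = 2.254 g
sodium acetate: 2.96 g/L × 0.898 L = 2.658 g
Tris-HCl: dilute stock: 86.2 mM × 898 mL ÷ 2000 mM = 38.704 mL
soluble starch: 4.83 g/L × 0.898 L = 4.337 g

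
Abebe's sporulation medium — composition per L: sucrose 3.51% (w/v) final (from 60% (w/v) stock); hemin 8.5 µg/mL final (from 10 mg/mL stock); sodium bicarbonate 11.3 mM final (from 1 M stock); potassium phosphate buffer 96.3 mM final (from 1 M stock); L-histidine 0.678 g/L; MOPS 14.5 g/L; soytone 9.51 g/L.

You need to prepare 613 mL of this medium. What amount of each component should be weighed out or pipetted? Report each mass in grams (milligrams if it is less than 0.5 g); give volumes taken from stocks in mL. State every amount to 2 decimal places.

sucrose 35.86 mL; hemin 0.52 mL; sodium bicarbonate 6.93 mL; potassium phosphate buffer 59.03 mL; L-histidine 415.61 mg; MOPS 8.89 g; soytone 5.83 g

Target volume = 613 mL = 0.613 L.
sucrose: C1V1 = C2V2 → 3.51% ÷ 60% × 613 mL = 35.86 mL
hemin: dilute stock: 8.5 µg/mL × 613 mL ÷ 10000 µg/mL = 0.52 mL
sodium bicarbonate: C1V1 = C2V2 → 11.3 mM × 613 mL ÷ 1000 mM = 6.93 mL
potassium phosphate buffer: V = C2·V2/C1 = 96.3 mM × 613 mL ÷ 1000 mM = 59.03 mL
L-histidine: 0.678 g/L × 0.613 L = 0.415614 g = 415.61 mg
MOPS: 14.5 g/L × 0.613 L = 8.89 g
soytone: 9.51 g/L × 0.613 L = 5.83 g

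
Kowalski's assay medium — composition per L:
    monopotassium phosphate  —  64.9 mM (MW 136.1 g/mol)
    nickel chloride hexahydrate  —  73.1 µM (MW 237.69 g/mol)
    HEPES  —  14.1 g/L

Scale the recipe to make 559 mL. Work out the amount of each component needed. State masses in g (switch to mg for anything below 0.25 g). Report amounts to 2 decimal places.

Scale factor relative to 1 L: 0.559.
monopotassium phosphate: 64.9 mmol/L × 136.1 g/mol × 0.559 L ÷ 1000 = 4.94 g
nickel chloride hexahydrate: 73.1 µmol/L × 237.69 g/mol × 0.559 L ÷ 1000 = 9.71 mg
HEPES: 14.1 g/L × 0.559 L = 7.88 g

monopotassium phosphate 4.94 g; nickel chloride hexahydrate 9.71 mg; HEPES 7.88 g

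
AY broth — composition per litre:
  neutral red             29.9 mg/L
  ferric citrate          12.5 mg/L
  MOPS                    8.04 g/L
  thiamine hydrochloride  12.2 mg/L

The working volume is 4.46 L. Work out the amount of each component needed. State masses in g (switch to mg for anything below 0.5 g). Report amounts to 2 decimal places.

Working volume: 4.46 L.
neutral red: 29.9 mg/L × 4.46 L = 133.35 mg
ferric citrate: 12.5 mg/L × 4.46 L = 55.75 mg
MOPS: 8.04 g/L × 4.46 L = 35.86 g
thiamine hydrochloride: 12.2 mg/L × 4.46 L = 54.41 mg

neutral red 133.35 mg; ferric citrate 55.75 mg; MOPS 35.86 g; thiamine hydrochloride 54.41 mg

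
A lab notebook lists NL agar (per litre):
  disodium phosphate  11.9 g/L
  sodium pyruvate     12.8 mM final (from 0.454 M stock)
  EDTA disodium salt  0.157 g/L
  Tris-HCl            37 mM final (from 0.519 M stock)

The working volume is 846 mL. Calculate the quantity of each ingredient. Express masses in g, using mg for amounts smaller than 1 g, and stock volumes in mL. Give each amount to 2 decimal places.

disodium phosphate 10.07 g; sodium pyruvate 23.85 mL; EDTA disodium salt 132.82 mg; Tris-HCl 60.31 mL

Scale factor relative to 1 L: 0.846.
disodium phosphate: 11.9 g/L × 0.846 L = 10.07 g
sodium pyruvate: V = C2·V2/C1 = 12.8 mM × 846 mL ÷ 454 mM = 23.85 mL
EDTA disodium salt: 0.157 g/L × 0.846 L = 0.132822 g = 132.82 mg
Tris-HCl: C1V1 = C2V2 → 37 mM × 846 mL ÷ 519 mM = 60.31 mL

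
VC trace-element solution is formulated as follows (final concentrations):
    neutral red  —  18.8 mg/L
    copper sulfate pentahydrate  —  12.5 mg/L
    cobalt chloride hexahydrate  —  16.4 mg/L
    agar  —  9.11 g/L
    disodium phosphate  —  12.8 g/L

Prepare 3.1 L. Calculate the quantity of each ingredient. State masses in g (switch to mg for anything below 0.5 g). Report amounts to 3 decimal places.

Scale factor relative to 1 L: 3.1.
neutral red: 18.8 mg/L × 3.1 L = 58.280 mg
copper sulfate pentahydrate: 12.5 mg/L × 3.1 L = 38.750 mg
cobalt chloride hexahydrate: 16.4 mg/L × 3.1 L = 50.840 mg
agar: 9.11 g/L × 3.1 L = 28.241 g
disodium phosphate: 12.8 g/L × 3.1 L = 39.680 g

neutral red 58.280 mg; copper sulfate pentahydrate 38.750 mg; cobalt chloride hexahydrate 50.840 mg; agar 28.241 g; disodium phosphate 39.680 g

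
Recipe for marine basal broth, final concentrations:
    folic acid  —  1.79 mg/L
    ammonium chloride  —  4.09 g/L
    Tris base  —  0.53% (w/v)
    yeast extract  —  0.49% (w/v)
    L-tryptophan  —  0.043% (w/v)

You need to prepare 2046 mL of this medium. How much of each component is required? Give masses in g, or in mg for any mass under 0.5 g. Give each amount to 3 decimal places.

Working volume: 2046 mL = 2.046 L.
folic acid: 1.79 mg/L × 2.046 L = 3.662 mg
ammonium chloride: 4.09 g/L × 2.046 L = 8.368 g
Tris base: 0.53 g per 100 mL × 2046 mL ÷ 100 = 10.844 g
yeast extract: 0.49% w/v = 4.9 g/L → 4.9 × 2.046 L = 10.025 g
L-tryptophan: 0.043 g per 100 mL × 2046 mL ÷ 100 = 0.880 g

folic acid 3.662 mg; ammonium chloride 8.368 g; Tris base 10.844 g; yeast extract 10.025 g; L-tryptophan 0.880 g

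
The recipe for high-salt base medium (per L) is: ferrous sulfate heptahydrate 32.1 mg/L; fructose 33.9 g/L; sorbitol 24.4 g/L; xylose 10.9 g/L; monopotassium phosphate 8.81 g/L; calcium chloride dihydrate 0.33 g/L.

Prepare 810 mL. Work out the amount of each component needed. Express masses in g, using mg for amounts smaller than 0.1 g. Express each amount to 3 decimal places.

Scale factor relative to 1 L: 0.81.
ferrous sulfate heptahydrate: 32.1 mg/L × 0.81 L = 26.001 mg
fructose: 33.9 g/L × 0.81 L = 27.459 g
sorbitol: 24.4 g/L × 0.81 L = 19.764 g
xylose: 10.9 g/L × 0.81 L = 8.829 g
monopotassium phosphate: 8.81 g/L × 0.81 L = 7.136 g
calcium chloride dihydrate: 0.33 g/L × 0.81 L = 0.267 g

ferrous sulfate heptahydrate 26.001 mg; fructose 27.459 g; sorbitol 19.764 g; xylose 8.829 g; monopotassium phosphate 7.136 g; calcium chloride dihydrate 0.267 g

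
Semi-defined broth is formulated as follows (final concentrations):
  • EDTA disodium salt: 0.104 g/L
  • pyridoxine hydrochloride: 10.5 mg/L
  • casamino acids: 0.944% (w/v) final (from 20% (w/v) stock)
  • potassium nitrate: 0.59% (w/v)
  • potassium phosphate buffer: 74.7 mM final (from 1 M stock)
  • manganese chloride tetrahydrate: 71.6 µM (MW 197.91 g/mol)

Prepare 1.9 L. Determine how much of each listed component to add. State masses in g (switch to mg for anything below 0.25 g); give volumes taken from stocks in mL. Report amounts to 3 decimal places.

Working volume: 1.9 L.
EDTA disodium salt: 0.104 g/L × 1.9 L = 0.1976 g = 197.600 mg
pyridoxine hydrochloride: 10.5 mg/L × 1.9 L = 19.950 mg
casamino acids: C1V1 = C2V2 → 0.944% ÷ 20% × 1900 mL = 89.680 mL
potassium nitrate: 0.59 g per 100 mL × 1900 mL ÷ 100 = 11.210 g
potassium phosphate buffer: V = C2·V2/C1 = 74.7 mM × 1900 mL ÷ 1000 mM = 141.930 mL
manganese chloride tetrahydrate: 71.6 µmol/L × 197.91 g/mol × 1.9 L ÷ 1000 = 26.924 mg

EDTA disodium salt 197.600 mg; pyridoxine hydrochloride 19.950 mg; casamino acids 89.680 mL; potassium nitrate 11.210 g; potassium phosphate buffer 141.930 mL; manganese chloride tetrahydrate 26.924 mg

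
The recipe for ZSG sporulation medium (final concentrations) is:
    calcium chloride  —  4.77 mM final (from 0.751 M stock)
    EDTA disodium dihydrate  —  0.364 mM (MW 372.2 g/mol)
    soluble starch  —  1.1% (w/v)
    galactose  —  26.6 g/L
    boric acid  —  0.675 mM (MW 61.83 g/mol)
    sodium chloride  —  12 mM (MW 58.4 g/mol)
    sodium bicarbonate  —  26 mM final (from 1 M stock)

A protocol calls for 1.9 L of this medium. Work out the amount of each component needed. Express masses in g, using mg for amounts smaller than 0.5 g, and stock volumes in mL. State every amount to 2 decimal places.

Working volume: 1.9 L.
calcium chloride: C1V1 = C2V2 → 4.77 mM × 1900 mL ÷ 751 mM = 12.07 mL
EDTA disodium dihydrate: 0.364 mmol/L × 372.2 mg/mmol × 1.9 L = 257.41 mg
soluble starch: 1.1 g per 100 mL × 1900 mL ÷ 100 = 20.90 g
galactose: 26.6 g/L × 1.9 L = 50.54 g
boric acid: 0.675 mmol/L × 61.83 mg/mmol × 1.9 L = 79.30 mg
sodium chloride: 12 mmol/L × 58.4 g/mol × 1.9 L ÷ 1000 = 1.33 g
sodium bicarbonate: dilute stock: 26 mM × 1900 mL ÷ 1000 mM = 49.40 mL

calcium chloride 12.07 mL; EDTA disodium dihydrate 257.41 mg; soluble starch 20.90 g; galactose 50.54 g; boric acid 79.30 mg; sodium chloride 1.33 g; sodium bicarbonate 49.40 mL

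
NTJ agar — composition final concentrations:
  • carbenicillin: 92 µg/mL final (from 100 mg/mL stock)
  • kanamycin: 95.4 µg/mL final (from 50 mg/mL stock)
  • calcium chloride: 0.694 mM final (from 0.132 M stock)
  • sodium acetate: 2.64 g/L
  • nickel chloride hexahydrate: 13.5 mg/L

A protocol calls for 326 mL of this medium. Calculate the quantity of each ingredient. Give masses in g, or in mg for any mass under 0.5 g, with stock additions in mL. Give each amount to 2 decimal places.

carbenicillin 0.30 mL; kanamycin 0.62 mL; calcium chloride 1.71 mL; sodium acetate 0.86 g; nickel chloride hexahydrate 4.40 mg

Working volume: 326 mL = 0.326 L.
carbenicillin: dilute stock: 92 µg/mL × 326 mL ÷ 100000 µg/mL = 0.30 mL
kanamycin: C1V1 = C2V2 → 95.4 µg/mL × 326 mL ÷ 50000 µg/mL = 0.62 mL
calcium chloride: dilute stock: 0.694 mM × 326 mL ÷ 132 mM = 1.71 mL
sodium acetate: 2.64 g/L × 0.326 L = 0.86 g
nickel chloride hexahydrate: 13.5 mg/L × 0.326 L = 4.40 mg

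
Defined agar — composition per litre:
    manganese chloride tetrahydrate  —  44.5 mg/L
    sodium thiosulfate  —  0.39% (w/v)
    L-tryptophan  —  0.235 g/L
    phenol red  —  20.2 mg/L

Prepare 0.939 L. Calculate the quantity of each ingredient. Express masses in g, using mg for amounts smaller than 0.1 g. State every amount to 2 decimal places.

Scale factor relative to 1 L: 0.939.
manganese chloride tetrahydrate: 44.5 mg/L × 0.939 L = 41.79 mg
sodium thiosulfate: 0.39% w/v = 3.9 g/L → 3.9 × 0.939 L = 3.66 g
L-tryptophan: 0.235 g/L × 0.939 L = 0.22 g
phenol red: 20.2 mg/L × 0.939 L = 18.97 mg

manganese chloride tetrahydrate 41.79 mg; sodium thiosulfate 3.66 g; L-tryptophan 0.22 g; phenol red 18.97 mg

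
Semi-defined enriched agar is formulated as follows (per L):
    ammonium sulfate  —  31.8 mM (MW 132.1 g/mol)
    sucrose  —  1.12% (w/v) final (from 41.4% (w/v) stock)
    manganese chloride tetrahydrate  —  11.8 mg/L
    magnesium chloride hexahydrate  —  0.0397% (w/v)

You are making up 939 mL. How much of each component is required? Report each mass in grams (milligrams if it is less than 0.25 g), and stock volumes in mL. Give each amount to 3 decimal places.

Target volume = 939 mL = 0.939 L.
ammonium sulfate: 31.8 mmol/L × 132.1 g/mol × 0.939 L ÷ 1000 = 3.945 g
sucrose: C1V1 = C2V2 → 1.12% ÷ 41.4% × 939 mL = 25.403 mL
manganese chloride tetrahydrate: 11.8 mg/L × 0.939 L = 11.080 mg
magnesium chloride hexahydrate: 0.0397 g per 100 mL × 939 mL ÷ 100 = 0.373 g

ammonium sulfate 3.945 g; sucrose 25.403 mL; manganese chloride tetrahydrate 11.080 mg; magnesium chloride hexahydrate 0.373 g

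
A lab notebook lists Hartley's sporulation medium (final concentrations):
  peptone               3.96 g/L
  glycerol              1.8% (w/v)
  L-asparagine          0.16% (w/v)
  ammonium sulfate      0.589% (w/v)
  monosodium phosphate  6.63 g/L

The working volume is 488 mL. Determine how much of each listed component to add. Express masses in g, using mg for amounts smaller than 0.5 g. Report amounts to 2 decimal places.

Scale factor relative to 1 L: 0.488.
peptone: 3.96 g/L × 0.488 L = 1.93 g
glycerol: 1.8% w/v = 18 g/L → 18 × 0.488 L = 8.78 g
L-asparagine: 0.16% w/v = 1.6 g/L → 1.6 × 0.488 L = 0.78 g
ammonium sulfate: 0.589% w/v = 5.89 g/L → 5.89 × 0.488 L = 2.87 g
monosodium phosphate: 6.63 g/L × 0.488 L = 3.24 g

peptone 1.93 g; glycerol 8.78 g; L-asparagine 0.78 g; ammonium sulfate 2.87 g; monosodium phosphate 3.24 g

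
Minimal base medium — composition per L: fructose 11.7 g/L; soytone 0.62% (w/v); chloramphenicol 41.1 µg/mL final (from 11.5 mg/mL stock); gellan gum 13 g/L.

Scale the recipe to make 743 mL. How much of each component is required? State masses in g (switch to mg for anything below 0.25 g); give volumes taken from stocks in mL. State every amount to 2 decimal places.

fructose 8.69 g; soytone 4.61 g; chloramphenicol 2.66 mL; gellan gum 9.66 g

Scale factor relative to 1 L: 0.743.
fructose: 11.7 g/L × 0.743 L = 8.69 g
soytone: 0.62 g per 100 mL × 743 mL ÷ 100 = 4.61 g
chloramphenicol: dilute stock: 41.1 µg/mL × 743 mL ÷ 11500 µg/mL = 2.66 mL
gellan gum: 13 g/L × 0.743 L = 9.66 g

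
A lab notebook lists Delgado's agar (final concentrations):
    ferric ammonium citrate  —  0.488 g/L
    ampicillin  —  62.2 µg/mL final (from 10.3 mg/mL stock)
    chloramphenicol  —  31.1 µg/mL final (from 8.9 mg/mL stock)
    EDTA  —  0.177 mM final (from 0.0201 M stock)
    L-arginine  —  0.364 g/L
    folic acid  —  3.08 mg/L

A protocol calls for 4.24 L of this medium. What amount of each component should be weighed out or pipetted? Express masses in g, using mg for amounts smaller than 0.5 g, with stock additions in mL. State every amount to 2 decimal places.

ferric ammonium citrate 2.07 g; ampicillin 25.60 mL; chloramphenicol 14.82 mL; EDTA 37.34 mL; L-arginine 1.54 g; folic acid 13.06 mg

Scale factor relative to 1 L: 4.24.
ferric ammonium citrate: 0.488 g/L × 4.24 L = 2.07 g
ampicillin: C1V1 = C2V2 → 62.2 µg/mL × 4240 mL ÷ 10300 µg/mL = 25.60 mL
chloramphenicol: C1V1 = C2V2 → 31.1 µg/mL × 4240 mL ÷ 8900 µg/mL = 14.82 mL
EDTA: C1V1 = C2V2 → 0.177 mM × 4240 mL ÷ 20.1 mM = 37.34 mL
L-arginine: 0.364 g/L × 4.24 L = 1.54 g
folic acid: 3.08 mg/L × 4.24 L = 13.06 mg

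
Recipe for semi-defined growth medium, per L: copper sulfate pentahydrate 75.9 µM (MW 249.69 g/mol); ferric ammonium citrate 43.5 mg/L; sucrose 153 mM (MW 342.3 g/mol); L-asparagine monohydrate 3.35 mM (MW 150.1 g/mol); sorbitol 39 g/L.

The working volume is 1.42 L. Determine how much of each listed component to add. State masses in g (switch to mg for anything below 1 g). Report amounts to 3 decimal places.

copper sulfate pentahydrate 26.911 mg; ferric ammonium citrate 61.770 mg; sucrose 74.368 g; L-asparagine monohydrate 714.026 mg; sorbitol 55.380 g

Working volume: 1.42 L.
copper sulfate pentahydrate: 75.9 µmol/L × 249.69 g/mol × 1.42 L ÷ 1000 = 26.911 mg
ferric ammonium citrate: 43.5 mg/L × 1.42 L = 61.770 mg
sucrose: 153 mmol/L × 342.3 g/mol × 1.42 L ÷ 1000 = 74.368 g
L-asparagine monohydrate: 3.35 mmol/L × 150.1 mg/mmol × 1.42 L = 714.026 mg
sorbitol: 39 g/L × 1.42 L = 55.380 g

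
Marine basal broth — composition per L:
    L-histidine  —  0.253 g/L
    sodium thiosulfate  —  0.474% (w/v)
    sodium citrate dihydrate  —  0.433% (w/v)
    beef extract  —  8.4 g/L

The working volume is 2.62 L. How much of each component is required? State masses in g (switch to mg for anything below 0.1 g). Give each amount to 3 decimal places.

L-histidine 0.663 g; sodium thiosulfate 12.419 g; sodium citrate dihydrate 11.345 g; beef extract 22.008 g

Scale factor relative to 1 L: 2.62.
L-histidine: 0.253 g/L × 2.62 L = 0.663 g
sodium thiosulfate: 0.474 g per 100 mL × 2620 mL ÷ 100 = 12.419 g
sodium citrate dihydrate: 0.433 g per 100 mL × 2620 mL ÷ 100 = 11.345 g
beef extract: 8.4 g/L × 2.62 L = 22.008 g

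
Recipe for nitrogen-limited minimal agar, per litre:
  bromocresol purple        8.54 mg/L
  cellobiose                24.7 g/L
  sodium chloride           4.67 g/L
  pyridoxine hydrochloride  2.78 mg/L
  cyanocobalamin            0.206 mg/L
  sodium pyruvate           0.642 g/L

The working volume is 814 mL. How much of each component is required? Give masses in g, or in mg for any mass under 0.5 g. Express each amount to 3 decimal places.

Scale factor relative to 1 L: 0.814.
bromocresol purple: 8.54 mg/L × 0.814 L = 6.952 mg
cellobiose: 24.7 g/L × 0.814 L = 20.106 g
sodium chloride: 4.67 g/L × 0.814 L = 3.801 g
pyridoxine hydrochloride: 2.78 mg/L × 0.814 L = 2.263 mg
cyanocobalamin: 0.206 mg/L × 0.814 L = 0.168 mg
sodium pyruvate: 0.642 g/L × 0.814 L = 0.523 g

bromocresol purple 6.952 mg; cellobiose 20.106 g; sodium chloride 3.801 g; pyridoxine hydrochloride 2.263 mg; cyanocobalamin 0.168 mg; sodium pyruvate 0.523 g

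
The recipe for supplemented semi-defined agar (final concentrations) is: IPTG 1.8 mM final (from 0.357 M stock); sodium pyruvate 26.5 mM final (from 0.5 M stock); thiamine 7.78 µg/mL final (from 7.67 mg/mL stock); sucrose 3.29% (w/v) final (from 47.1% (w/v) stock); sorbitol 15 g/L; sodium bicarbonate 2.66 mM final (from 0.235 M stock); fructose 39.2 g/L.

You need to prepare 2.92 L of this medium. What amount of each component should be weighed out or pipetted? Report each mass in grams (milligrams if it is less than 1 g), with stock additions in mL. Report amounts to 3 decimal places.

IPTG 14.723 mL; sodium pyruvate 154.760 mL; thiamine 2.962 mL; sucrose 203.966 mL; sorbitol 43.800 g; sodium bicarbonate 33.052 mL; fructose 114.464 g

Working volume: 2.92 L.
IPTG: dilute stock: 1.8 mM × 2920 mL ÷ 357 mM = 14.723 mL
sodium pyruvate: dilute stock: 26.5 mM × 2920 mL ÷ 500 mM = 154.760 mL
thiamine: C1V1 = C2V2 → 7.78 µg/mL × 2920 mL ÷ 7670 µg/mL = 2.962 mL
sucrose: C1V1 = C2V2 → 3.29% ÷ 47.1% × 2920 mL = 203.966 mL
sorbitol: 15 g/L × 2.92 L = 43.800 g
sodium bicarbonate: C1V1 = C2V2 → 2.66 mM × 2920 mL ÷ 235 mM = 33.052 mL
fructose: 39.2 g/L × 2.92 L = 114.464 g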